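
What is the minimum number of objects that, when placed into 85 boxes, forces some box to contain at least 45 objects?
n = (45 − 1)·85 + 1 = 3741

By the generalised pigeonhole principle, to guarantee some box contains ≥ r objects we need more than (r − 1) · k objects total. Threshold: n = (r − 1) · k + 1. With r = 45 and k = 85: n = 44 · 85 + 1 = 3740 + 1 = 3741. For n = 3740 = 44 · 85, we can put exactly 44 objects in every box, avoiding 45 in any single one — so 3741 is tight.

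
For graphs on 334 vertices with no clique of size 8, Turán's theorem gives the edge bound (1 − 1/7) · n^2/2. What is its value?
Turán density bound = (6/7) · 334^2/2 = 334668/7 ≈ 47809.7143

Turán's theorem: ex(n, K_{r+1}) is achieved by the complete r-partite Turán graph T(n, r) with parts as balanced as possible, and is at most (1 − 1/r) · n^2/2. For r = 7, n = 334: the density bound is (6/7) · 111556/2 = 334668/7 ≈ 47809.7143. The integer-valued extremum is e(T(334, 7)) = 47809, which is strictly less than the density bound 334668/7 since 7 ∤ 334 (the parts of T(334, 7) cannot all be equal).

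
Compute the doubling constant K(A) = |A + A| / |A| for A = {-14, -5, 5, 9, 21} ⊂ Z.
K = |A + A| / |A| = 15/5 = 3

Enumerate A + A = {a + b : a, b ∈ A}. With |A| = 5, there are |A|^2 = 25 ordered sum pairs; collecting distinct values, A + A = {-28, -19, -10, -9, -5, 0, 4, 7, 10, 14, 16, 18, 26, 30, 42}, so |A + A| = 15. Thus K = 15/5 = 3. For comparison, the minimum possible |A + A| over all 5-element sets is 2·5 − 1 = 9 (so min K = 9/5), attained only by arithmetic progressions.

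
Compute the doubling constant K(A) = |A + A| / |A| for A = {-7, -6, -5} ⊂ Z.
K = |A + A| / |A| = 5/3

Enumerate A + A = {a + b : a, b ∈ A}. With |A| = 3, there are |A|^2 = 9 ordered sum pairs; collecting distinct values, A + A = {-14, -13, -12, -11, -10}, so |A + A| = 5. Thus K = 5/3. Here |A + A| = 2|A| − 1 = 5, the minimum possible — so K = 5/3 is minimal, which holds iff A is an arithmetic progression.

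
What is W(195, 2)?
W(195, 2) = 195 + 1 = 196

A 2-term AP is any pair of integers, so a monochromatic 2-AP exists iff some colour is used at least twice. With 195 colours, the colouring i ↦ i on {1, ..., 195} uses each colour once, avoiding any monochromatic pair, so W(195, 2) > 195. For {1, ..., 196}, pigeonhole forces two integers of the same colour, which form a monochromatic 2-AP. Hence W(195, 2) = 196.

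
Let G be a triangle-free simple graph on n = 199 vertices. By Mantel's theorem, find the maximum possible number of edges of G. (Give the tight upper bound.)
ex(199, K_3) = ⌊199^2/4⌋ = 9900

Mantel (1907): a triangle-free graph on n vertices has at most ⌊n^2/4⌋ edges, with equality for the complete bipartite graph K_{⌊n/2⌋, ⌈n/2⌉}. For n = 199: ⌊199^2/4⌋ = ⌊39601/4⌋ = 9900. The extremal graph is K_{99, 100}, which has 99·100 = 9900 edges.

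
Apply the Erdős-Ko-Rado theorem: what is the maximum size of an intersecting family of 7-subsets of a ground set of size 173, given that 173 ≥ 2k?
max |F| = C(172, 6) = 32927096748

Erdős-Ko-Rado (1961): when n ≥ 2k, max |F| = C(n−1, k−1). The bound is attained by the star {A : i ∈ A} for any fixed i ∈ [n]. Here C(173−1, 7−1) = C(172, 6) = 32927096748.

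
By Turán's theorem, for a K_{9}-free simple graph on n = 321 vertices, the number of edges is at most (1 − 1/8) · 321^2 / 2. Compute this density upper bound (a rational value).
Turán density bound = (7/8) · 321^2/2 = 721287/16 ≈ 45080.4375

Turán's theorem: ex(n, K_{r+1}) is achieved by the complete r-partite Turán graph T(n, r) with parts as balanced as possible, and is at most (1 − 1/r) · n^2/2. For r = 8, n = 321: the density bound is (7/8) · 103041/2 = 721287/16 ≈ 45080.4375. The integer-valued extremum is e(T(321, 8)) = 45080, which is strictly less than the density bound 721287/16 since 8 ∤ 321 (the parts of T(321, 8) cannot all be equal).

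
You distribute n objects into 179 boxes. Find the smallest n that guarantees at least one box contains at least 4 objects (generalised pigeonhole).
n = (4 − 1)·179 + 1 = 538

By the generalised pigeonhole principle, to guarantee some box contains ≥ r objects we need more than (r − 1) · k objects total. Threshold: n = (r − 1) · k + 1. With r = 4 and k = 179: n = 3 · 179 + 1 = 537 + 1 = 538. For n = 537 = 3 · 179, we can put exactly 3 objects in every box, avoiding 4 in any single one — so 538 is tight.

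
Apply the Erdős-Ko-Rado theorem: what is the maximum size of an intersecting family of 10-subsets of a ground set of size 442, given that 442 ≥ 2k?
max |F| = C(441, 9) = 1601406816880108315

The Erdős-Ko-Rado theorem states: for n ≥ 2k, an intersecting family of k-subsets of an n-element set has size at most C(n − 1, k − 1), with equality for 'star' families {A ⊆ [n] : |A| = k, i ∈ A} (fix an element i). For n = 442, k = 10: C(441, 9) = 1601406816880108315.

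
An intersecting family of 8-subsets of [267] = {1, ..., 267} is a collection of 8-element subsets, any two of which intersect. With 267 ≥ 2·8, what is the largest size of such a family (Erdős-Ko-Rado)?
max |F| = C(266, 7) = 17265207256440

The Erdős-Ko-Rado theorem states: for n ≥ 2k, an intersecting family of k-subsets of an n-element set has size at most C(n − 1, k − 1), with equality for 'star' families {A ⊆ [n] : |A| = k, i ∈ A} (fix an element i). For n = 267, k = 8: C(266, 7) = 17265207256440.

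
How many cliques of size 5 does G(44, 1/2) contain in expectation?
E[# K_5] = C(44, 5) · (1/2)^C(5, 2) = 1086008 / 2^10 = 135751/128 = 1060.5546875

For each 5-subset S of vertices (there are C(44, 5) = 1086008 such S), let X_S = 1 if S induces a K_5 (all C(5, 2) = 10 edges present). Then P(X_S = 1) = (1/2)^10 = 1/1024. By linearity of expectation, E[# K_5] = C(44, 5) · (1/2)^10 = 1086008 / 1024 = 135751/128 = 1060.5546875.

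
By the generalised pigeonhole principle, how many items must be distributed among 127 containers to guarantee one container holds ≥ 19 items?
n = (19 − 1)·127 + 1 = 2287

By the generalised pigeonhole principle, to guarantee some box contains ≥ r objects we need more than (r − 1) · k objects total. Threshold: n = (r − 1) · k + 1. With r = 19 and k = 127: n = 18 · 127 + 1 = 2286 + 1 = 2287. For n = 2286 = 18 · 127, we can put exactly 18 objects in every box, avoiding 19 in any single one — so 2287 is tight.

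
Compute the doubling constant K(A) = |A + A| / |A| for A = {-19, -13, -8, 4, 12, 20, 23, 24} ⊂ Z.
K = |A + A| / |A| = 33/8

Enumerate A + A = {a + b : a, b ∈ A}. With |A| = 8, there are |A|^2 = 64 ordered sum pairs; collecting distinct values, A + A = {-38, -32, -27, -26, -21, -16, -15, -9, -7, -4, -1, 1, 4, 5, 7, 8, 10, 11, 12, 15, 16, 24, 27, 28, 32, 35, 36, 40, 43, 44, 46, 47, 48}, so |A + A| = 33. Thus K = 33/8. For comparison, the minimum possible |A + A| over all 8-element sets is 2·8 − 1 = 15 (so min K = 15/8), attained only by arithmetic progressions.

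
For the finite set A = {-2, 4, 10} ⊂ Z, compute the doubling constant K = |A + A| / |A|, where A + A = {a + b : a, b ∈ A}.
K = |A + A| / |A| = 5/3

Enumerate A + A = {a + b : a, b ∈ A}. With |A| = 3, there are |A|^2 = 9 ordered sum pairs; collecting distinct values, A + A = {-4, 2, 8, 14, 20}, so |A + A| = 5. Thus K = 5/3. Here |A + A| = 2|A| − 1 = 5, the minimum possible — so K = 5/3 is minimal, which holds iff A is an arithmetic progression.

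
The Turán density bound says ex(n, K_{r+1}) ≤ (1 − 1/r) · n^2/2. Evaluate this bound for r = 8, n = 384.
Turán density bound = (7/8) · 384^2/2 = 64512

Turán's theorem: ex(n, K_{r+1}) is achieved by the complete r-partite Turán graph T(n, r) with parts as balanced as possible, and is at most (1 − 1/r) · n^2/2. For r = 8, n = 384: the density bound is (7/8) · 147456/2 = 64512. Since 8 ∣ 384, the Turán graph T(384, 8) has parts of equal size 48, and its edge count e(T(384, 8)) = 64512 attains the density bound exactly.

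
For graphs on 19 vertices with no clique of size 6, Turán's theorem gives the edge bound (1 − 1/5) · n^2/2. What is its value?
Turán density bound = (4/5) · 19^2/2 = 722/5 ≈ 144.4

Turán's theorem: ex(n, K_{r+1}) is achieved by the complete r-partite Turán graph T(n, r) with parts as balanced as possible, and is at most (1 − 1/r) · n^2/2. For r = 5, n = 19: the density bound is (4/5) · 361/2 = 722/5 ≈ 144.4. The integer-valued extremum is e(T(19, 5)) = 144, which is strictly less than the density bound 722/5 since 5 ∤ 19 (the parts of T(19, 5) cannot all be equal).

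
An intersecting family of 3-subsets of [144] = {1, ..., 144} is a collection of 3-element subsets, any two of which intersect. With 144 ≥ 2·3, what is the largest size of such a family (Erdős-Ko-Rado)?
max |F| = C(143, 2) = 10153

Erdős-Ko-Rado (1961): when n ≥ 2k, max |F| = C(n−1, k−1). The bound is attained by the star {A : i ∈ A} for any fixed i ∈ [n]. Here C(144−1, 3−1) = C(143, 2) = 10153.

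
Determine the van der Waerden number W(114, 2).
W(114, 2) = 114 + 1 = 115

A 2-term AP is any pair of integers, so a monochromatic 2-AP exists iff some colour is used at least twice. With 114 colours, the colouring i ↦ i on {1, ..., 114} uses each colour once, avoiding any monochromatic pair, so W(114, 2) > 114. For {1, ..., 115}, pigeonhole forces two integers of the same colour, which form a monochromatic 2-AP. Hence W(114, 2) = 115.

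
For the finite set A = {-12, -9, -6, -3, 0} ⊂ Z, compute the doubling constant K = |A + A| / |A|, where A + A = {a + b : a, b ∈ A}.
K = |A + A| / |A| = 9/5

Enumerate A + A = {a + b : a, b ∈ A}. With |A| = 5, there are |A|^2 = 25 ordered sum pairs; collecting distinct values, A + A = {-24, -21, -18, -15, -12, -9, -6, -3, 0}, so |A + A| = 9. Thus K = 9/5. Here |A + A| = 2|A| − 1 = 9, the minimum possible — so K = 9/5 is minimal, which holds iff A is an arithmetic progression.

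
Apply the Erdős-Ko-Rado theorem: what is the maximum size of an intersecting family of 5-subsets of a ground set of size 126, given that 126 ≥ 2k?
max |F| = C(125, 4) = 9691375

Erdős-Ko-Rado (1961): when n ≥ 2k, max |F| = C(n−1, k−1). The bound is attained by the star {A : i ∈ A} for any fixed i ∈ [n]. Here C(126−1, 5−1) = C(125, 4) = 9691375.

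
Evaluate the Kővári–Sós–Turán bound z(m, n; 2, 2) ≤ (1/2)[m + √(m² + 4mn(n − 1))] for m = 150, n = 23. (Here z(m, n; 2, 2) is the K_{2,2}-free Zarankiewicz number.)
z(150, 23; 2, 2) ≤ (1/2)[150 + √(150² + 4·150·23·22)] = (1/2)[150 + √326100] = 360.5258

Kővári–Sós–Turán: let r_1, ..., r_150 be the row sums and z = Σ r_i the total number of 1s. Each pair of columns can share at most one row with both entries 1 (else a 2×2 all-ones block appears), so Σ_i C(r_i, 2) ≤ C(23, 2) = 253. By convexity Σ_i C(r_i, 2) ≥ 150·C(z/150, 2) = z(z − 150)/(2·150), giving z² − 150z − 150·23·22 ≤ 0 and hence z ≤ (1/2)[150 + √(22500 + 4·75900)] = (1/2)[150 + √326100] ≈ (1/2)(150 + 571.0517) = 360.5258.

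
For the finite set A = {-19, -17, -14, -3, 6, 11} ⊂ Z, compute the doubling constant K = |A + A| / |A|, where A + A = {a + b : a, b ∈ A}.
K = |A + A| / |A| = 19/6

Enumerate A + A = {a + b : a, b ∈ A}. With |A| = 6, there are |A|^2 = 36 ordered sum pairs; collecting distinct values, A + A = {-38, -36, -34, -33, -31, -28, -22, -20, -17, -13, -11, -8, -6, -3, 3, 8, 12, 17, 22}, so |A + A| = 19. Thus K = 19/6. For comparison, the minimum possible |A + A| over all 6-element sets is 2·6 − 1 = 11 (so min K = 11/6), attained only by arithmetic progressions.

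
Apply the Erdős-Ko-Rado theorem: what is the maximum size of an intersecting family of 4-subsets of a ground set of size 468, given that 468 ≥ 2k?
max |F| = C(467, 3) = 16865705

The Erdős-Ko-Rado theorem states: for n ≥ 2k, an intersecting family of k-subsets of an n-element set has size at most C(n − 1, k − 1), with equality for 'star' families {A ⊆ [n] : |A| = k, i ∈ A} (fix an element i). For n = 468, k = 4: C(467, 3) = 16865705.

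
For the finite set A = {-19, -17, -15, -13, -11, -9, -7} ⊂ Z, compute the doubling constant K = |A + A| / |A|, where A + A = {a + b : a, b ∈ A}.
K = |A + A| / |A| = 13/7

Enumerate A + A = {a + b : a, b ∈ A}. With |A| = 7, there are |A|^2 = 49 ordered sum pairs; collecting distinct values, A + A = {-38, -36, -34, -32, -30, -28, -26, -24, -22, -20, -18, -16, -14}, so |A + A| = 13. Thus K = 13/7. Here |A + A| = 2|A| − 1 = 13, the minimum possible — so K = 13/7 is minimal, which holds iff A is an arithmetic progression.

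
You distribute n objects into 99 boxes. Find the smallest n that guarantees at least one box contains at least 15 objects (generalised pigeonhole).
n = (15 − 1)·99 + 1 = 1387

By the generalised pigeonhole principle, to guarantee some box contains ≥ r objects we need more than (r − 1) · k objects total. Threshold: n = (r − 1) · k + 1. With r = 15 and k = 99: n = 14 · 99 + 1 = 1386 + 1 = 1387. For n = 1386 = 14 · 99, we can put exactly 14 objects in every box, avoiding 15 in any single one — so 1387 is tight.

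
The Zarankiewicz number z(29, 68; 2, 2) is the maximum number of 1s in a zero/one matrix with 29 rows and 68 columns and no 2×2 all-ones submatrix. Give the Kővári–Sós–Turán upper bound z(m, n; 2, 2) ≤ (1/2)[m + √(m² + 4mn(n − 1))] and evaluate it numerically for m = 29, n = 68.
z(29, 68; 2, 2) ≤ (1/2)[29 + √(29² + 4·29·68·67)] = (1/2)[29 + √529337] = 378.2777

Kővári–Sós–Turán: let r_1, ..., r_29 be the row sums and z = Σ r_i the total number of 1s. Each pair of columns can share at most one row with both entries 1 (else a 2×2 all-ones block appears), so Σ_i C(r_i, 2) ≤ C(68, 2) = 2278. By convexity Σ_i C(r_i, 2) ≥ 29·C(z/29, 2) = z(z − 29)/(2·29), giving z² − 29z − 29·68·67 ≤ 0 and hence z ≤ (1/2)[29 + √(841 + 4·132124)] = (1/2)[29 + √529337] ≈ (1/2)(29 + 727.5555) = 378.2777.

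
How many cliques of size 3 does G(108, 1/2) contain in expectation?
E[# K_3] = C(108, 3) · (1/2)^C(3, 2) = 204156 / 2^3 = 51039/2 = 25519.5

For each 3-subset S of vertices (there are C(108, 3) = 204156 such S), let X_S = 1 if S induces a K_3 (all C(3, 2) = 3 edges present). Then P(X_S = 1) = (1/2)^3 = 1/8. By linearity of expectation, E[# K_3] = C(108, 3) · (1/2)^3 = 204156 / 8 = 51039/2 = 25519.5.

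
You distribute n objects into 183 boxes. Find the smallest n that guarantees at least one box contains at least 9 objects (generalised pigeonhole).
n = (9 − 1)·183 + 1 = 1465

By the generalised pigeonhole principle, to guarantee some box contains ≥ r objects we need more than (r − 1) · k objects total. Threshold: n = (r − 1) · k + 1. With r = 9 and k = 183: n = 8 · 183 + 1 = 1464 + 1 = 1465. For n = 1464 = 8 · 183, we can put exactly 8 objects in every box, avoiding 9 in any single one — so 1465 is tight.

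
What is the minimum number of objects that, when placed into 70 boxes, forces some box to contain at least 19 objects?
n = (19 − 1)·70 + 1 = 1261

By the generalised pigeonhole principle, to guarantee some box contains ≥ r objects we need more than (r − 1) · k objects total. Threshold: n = (r − 1) · k + 1. With r = 19 and k = 70: n = 18 · 70 + 1 = 1260 + 1 = 1261. For n = 1260 = 18 · 70, we can put exactly 18 objects in every box, avoiding 19 in any single one — so 1261 is tight.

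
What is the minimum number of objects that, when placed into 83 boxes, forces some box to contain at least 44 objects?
n = (44 − 1)·83 + 1 = 3570

By the generalised pigeonhole principle, to guarantee some box contains ≥ r objects we need more than (r − 1) · k objects total. Threshold: n = (r − 1) · k + 1. With r = 44 and k = 83: n = 43 · 83 + 1 = 3569 + 1 = 3570. For n = 3569 = 43 · 83, we can put exactly 43 objects in every box, avoiding 44 in any single one — so 3570 is tight.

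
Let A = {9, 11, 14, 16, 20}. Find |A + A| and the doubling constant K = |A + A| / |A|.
K = |A + A| / |A| = 14/5

Enumerate A + A = {a + b : a, b ∈ A}. With |A| = 5, there are |A|^2 = 25 ordered sum pairs; collecting distinct values, A + A = {18, 20, 22, 23, 25, 27, 28, 29, 30, 31, 32, 34, 36, 40}, so |A + A| = 14. Thus K = 14/5. For comparison, the minimum possible |A + A| over all 5-element sets is 2·5 − 1 = 9 (so min K = 9/5), attained only by arithmetic progressions.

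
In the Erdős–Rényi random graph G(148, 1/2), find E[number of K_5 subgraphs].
E[# K_5] = C(148, 5) · (1/2)^C(5, 2) = 552689424 / 2^10 = 34543089/64 = 539735.765625

For each 5-subset S of vertices (there are C(148, 5) = 552689424 such S), let X_S = 1 if S induces a K_5 (all C(5, 2) = 10 edges present). Then P(X_S = 1) = (1/2)^10 = 1/1024. By linearity of expectation, E[# K_5] = C(148, 5) · (1/2)^10 = 552689424 / 1024 = 34543089/64 = 539735.765625.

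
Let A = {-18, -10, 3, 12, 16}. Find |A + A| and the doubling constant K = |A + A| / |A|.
K = |A + A| / |A| = 14/5

Enumerate A + A = {a + b : a, b ∈ A}. With |A| = 5, there are |A|^2 = 25 ordered sum pairs; collecting distinct values, A + A = {-36, -28, -20, -15, -7, -6, -2, 2, 6, 15, 19, 24, 28, 32}, so |A + A| = 14. Thus K = 14/5. For comparison, the minimum possible |A + A| over all 5-element sets is 2·5 − 1 = 9 (so min K = 9/5), attained only by arithmetic progressions.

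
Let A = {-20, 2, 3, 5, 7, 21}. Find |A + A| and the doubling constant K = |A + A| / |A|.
K = |A + A| / |A| = 20/6 = 10/3

Enumerate A + A = {a + b : a, b ∈ A}. With |A| = 6, there are |A|^2 = 36 ordered sum pairs; collecting distinct values, A + A = {-40, -18, -17, -15, -13, 1, 4, 5, 6, 7, 8, 9, 10, 12, 14, 23, 24, 26, 28, 42}, so |A + A| = 20. Thus K = 20/6 = 10/3. For comparison, the minimum possible |A + A| over all 6-element sets is 2·6 − 1 = 11 (so min K = 11/6), attained only by arithmetic progressions.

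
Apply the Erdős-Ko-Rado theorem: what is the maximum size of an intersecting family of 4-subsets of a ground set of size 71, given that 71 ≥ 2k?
max |F| = C(70, 3) = 54740

Erdős-Ko-Rado (1961): when n ≥ 2k, max |F| = C(n−1, k−1). The bound is attained by the star {A : i ∈ A} for any fixed i ∈ [n]. Here C(71−1, 4−1) = C(70, 3) = 54740.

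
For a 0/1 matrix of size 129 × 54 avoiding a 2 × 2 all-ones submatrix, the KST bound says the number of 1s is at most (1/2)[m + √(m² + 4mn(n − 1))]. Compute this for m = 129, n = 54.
z(129, 54; 2, 2) ≤ (1/2)[129 + √(129² + 4·129·54·53)] = (1/2)[129 + √1493433] = 675.5305

Kővári–Sós–Turán: let r_1, ..., r_129 be the row sums and z = Σ r_i the total number of 1s. Each pair of columns can share at most one row with both entries 1 (else a 2×2 all-ones block appears), so Σ_i C(r_i, 2) ≤ C(54, 2) = 1431. By convexity Σ_i C(r_i, 2) ≥ 129·C(z/129, 2) = z(z − 129)/(2·129), giving z² − 129z − 129·54·53 ≤ 0 and hence z ≤ (1/2)[129 + √(16641 + 4·369198)] = (1/2)[129 + √1493433] ≈ (1/2)(129 + 1222.061) = 675.5305.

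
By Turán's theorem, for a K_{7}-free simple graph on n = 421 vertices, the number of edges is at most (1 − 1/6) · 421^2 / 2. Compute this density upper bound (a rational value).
Turán density bound = (5/6) · 421^2/2 = 886205/12 ≈ 73850.4167

Turán's theorem: ex(n, K_{r+1}) is achieved by the complete r-partite Turán graph T(n, r) with parts as balanced as possible, and is at most (1 − 1/r) · n^2/2. For r = 6, n = 421: the density bound is (5/6) · 177241/2 = 886205/12 ≈ 73850.4167. The integer-valued extremum is e(T(421, 6)) = 73850, which is strictly less than the density bound 886205/12 since 6 ∤ 421 (the parts of T(421, 6) cannot all be equal).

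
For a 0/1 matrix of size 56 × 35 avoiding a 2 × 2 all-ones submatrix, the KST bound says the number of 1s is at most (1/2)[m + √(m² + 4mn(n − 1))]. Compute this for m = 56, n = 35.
z(56, 35; 2, 2) ≤ (1/2)[56 + √(56² + 4·56·35·34)] = (1/2)[56 + √269696] = 287.6613

Kővári–Sós–Turán: let r_1, ..., r_56 be the row sums and z = Σ r_i the total number of 1s. Each pair of columns can share at most one row with both entries 1 (else a 2×2 all-ones block appears), so Σ_i C(r_i, 2) ≤ C(35, 2) = 595. By convexity Σ_i C(r_i, 2) ≥ 56·C(z/56, 2) = z(z − 56)/(2·56), giving z² − 56z − 56·35·34 ≤ 0 and hence z ≤ (1/2)[56 + √(3136 + 4·66640)] = (1/2)[56 + √269696] ≈ (1/2)(56 + 519.3226) = 287.6613.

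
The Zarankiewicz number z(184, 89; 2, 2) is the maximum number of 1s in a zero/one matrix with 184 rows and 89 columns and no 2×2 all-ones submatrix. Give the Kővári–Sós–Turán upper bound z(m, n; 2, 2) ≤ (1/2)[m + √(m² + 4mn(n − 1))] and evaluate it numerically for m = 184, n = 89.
z(184, 89; 2, 2) ≤ (1/2)[184 + √(184² + 4·184·89·88)] = (1/2)[184 + √5798208] = 1295.9734

Kővári–Sós–Turán: let r_1, ..., r_184 be the row sums and z = Σ r_i the total number of 1s. Each pair of columns can share at most one row with both entries 1 (else a 2×2 all-ones block appears), so Σ_i C(r_i, 2) ≤ C(89, 2) = 3916. By convexity Σ_i C(r_i, 2) ≥ 184·C(z/184, 2) = z(z − 184)/(2·184), giving z² − 184z − 184·89·88 ≤ 0 and hence z ≤ (1/2)[184 + √(33856 + 4·1441088)] = (1/2)[184 + √5798208] ≈ (1/2)(184 + 2407.9468) = 1295.9734.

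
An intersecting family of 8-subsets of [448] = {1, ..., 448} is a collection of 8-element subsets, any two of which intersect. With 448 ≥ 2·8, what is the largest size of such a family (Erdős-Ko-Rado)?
max |F| = C(447, 7) = 674868894615279

Erdős-Ko-Rado (1961): when n ≥ 2k, max |F| = C(n−1, k−1). The bound is attained by the star {A : i ∈ A} for any fixed i ∈ [n]. Here C(448−1, 8−1) = C(447, 7) = 674868894615279.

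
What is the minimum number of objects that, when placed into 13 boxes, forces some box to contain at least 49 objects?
n = (49 − 1)·13 + 1 = 625

By the generalised pigeonhole principle, to guarantee some box contains ≥ r objects we need more than (r − 1) · k objects total. Threshold: n = (r − 1) · k + 1. With r = 49 and k = 13: n = 48 · 13 + 1 = 624 + 1 = 625. For n = 624 = 48 · 13, we can put exactly 48 objects in every box, avoiding 49 in any single one — so 625 is tight.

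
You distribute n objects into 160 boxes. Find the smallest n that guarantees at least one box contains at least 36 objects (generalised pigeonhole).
n = (36 − 1)·160 + 1 = 5601

By the generalised pigeonhole principle, to guarantee some box contains ≥ r objects we need more than (r − 1) · k objects total. Threshold: n = (r − 1) · k + 1. With r = 36 and k = 160: n = 35 · 160 + 1 = 5600 + 1 = 5601. For n = 5600 = 35 · 160, we can put exactly 35 objects in every box, avoiding 36 in any single one — so 5601 is tight.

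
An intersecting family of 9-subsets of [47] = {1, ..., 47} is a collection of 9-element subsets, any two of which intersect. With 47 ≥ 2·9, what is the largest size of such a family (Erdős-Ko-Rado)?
max |F| = C(46, 8) = 260932815

Erdős-Ko-Rado (1961): when n ≥ 2k, max |F| = C(n−1, k−1). The bound is attained by the star {A : i ∈ A} for any fixed i ∈ [n]. Here C(47−1, 9−1) = C(46, 8) = 260932815.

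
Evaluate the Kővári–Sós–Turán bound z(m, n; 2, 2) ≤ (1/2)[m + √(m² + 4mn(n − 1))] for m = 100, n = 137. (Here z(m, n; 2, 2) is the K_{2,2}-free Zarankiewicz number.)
z(100, 137; 2, 2) ≤ (1/2)[100 + √(100² + 4·100·137·136)] = (1/2)[100 + √7462800] = 1415.9063

Kővári–Sós–Turán: let r_1, ..., r_100 be the row sums and z = Σ r_i the total number of 1s. Each pair of columns can share at most one row with both entries 1 (else a 2×2 all-ones block appears), so Σ_i C(r_i, 2) ≤ C(137, 2) = 9316. By convexity Σ_i C(r_i, 2) ≥ 100·C(z/100, 2) = z(z − 100)/(2·100), giving z² − 100z − 100·137·136 ≤ 0 and hence z ≤ (1/2)[100 + √(10000 + 4·1863200)] = (1/2)[100 + √7462800] ≈ (1/2)(100 + 2731.8126) = 1415.9063.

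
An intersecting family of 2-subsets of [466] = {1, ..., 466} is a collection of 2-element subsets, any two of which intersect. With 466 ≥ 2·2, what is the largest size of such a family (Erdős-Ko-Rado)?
max |F| = C(465, 1) = 465

The Erdős-Ko-Rado theorem states: for n ≥ 2k, an intersecting family of k-subsets of an n-element set has size at most C(n − 1, k − 1), with equality for 'star' families {A ⊆ [n] : |A| = k, i ∈ A} (fix an element i). For n = 466, k = 2: C(465, 1) = 465.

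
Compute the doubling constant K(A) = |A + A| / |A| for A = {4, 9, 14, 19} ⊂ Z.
K = |A + A| / |A| = 7/4

Enumerate A + A = {a + b : a, b ∈ A}. With |A| = 4, there are |A|^2 = 16 ordered sum pairs; collecting distinct values, A + A = {8, 13, 18, 23, 28, 33, 38}, so |A + A| = 7. Thus K = 7/4. Here |A + A| = 2|A| − 1 = 7, the minimum possible — so K = 7/4 is minimal, which holds iff A is an arithmetic progression.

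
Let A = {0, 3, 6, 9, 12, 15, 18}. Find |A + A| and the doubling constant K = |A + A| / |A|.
K = |A + A| / |A| = 13/7

Enumerate A + A = {a + b : a, b ∈ A}. With |A| = 7, there are |A|^2 = 49 ordered sum pairs; collecting distinct values, A + A = {0, 3, 6, 9, 12, 15, 18, 21, 24, 27, 30, 33, 36}, so |A + A| = 13. Thus K = 13/7. Here |A + A| = 2|A| − 1 = 13, the minimum possible — so K = 13/7 is minimal, which holds iff A is an arithmetic progression.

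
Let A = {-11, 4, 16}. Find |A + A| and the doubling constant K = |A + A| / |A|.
K = |A + A| / |A| = 6/3 = 2

Enumerate A + A = {a + b : a, b ∈ A}. With |A| = 3, there are |A|^2 = 9 ordered sum pairs; collecting distinct values, A + A = {-22, -7, 5, 8, 20, 32}, so |A + A| = 6. Thus K = 6/3 = 2. For comparison, the minimum possible |A + A| over all 3-element sets is 2·3 − 1 = 5 (so min K = 5/3), attained only by arithmetic progressions.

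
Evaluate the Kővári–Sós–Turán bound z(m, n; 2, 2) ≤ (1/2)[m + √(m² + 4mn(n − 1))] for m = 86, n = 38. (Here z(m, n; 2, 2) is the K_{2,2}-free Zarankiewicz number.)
z(86, 38; 2, 2) ≤ (1/2)[86 + √(86² + 4·86·38·37)] = (1/2)[86 + √491060] = 393.3784

Kővári–Sós–Turán: let r_1, ..., r_86 be the row sums and z = Σ r_i the total number of 1s. Each pair of columns can share at most one row with both entries 1 (else a 2×2 all-ones block appears), so Σ_i C(r_i, 2) ≤ C(38, 2) = 703. By convexity Σ_i C(r_i, 2) ≥ 86·C(z/86, 2) = z(z − 86)/(2·86), giving z² − 86z − 86·38·37 ≤ 0 and hence z ≤ (1/2)[86 + √(7396 + 4·120916)] = (1/2)[86 + √491060] ≈ (1/2)(86 + 700.7567) = 393.3784.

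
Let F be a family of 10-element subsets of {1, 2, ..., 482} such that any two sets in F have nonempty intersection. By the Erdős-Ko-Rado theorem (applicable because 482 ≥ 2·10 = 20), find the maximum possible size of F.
max |F| = C(481, 9) = 3522452251027295300

Erdős-Ko-Rado (1961): when n ≥ 2k, max |F| = C(n−1, k−1). The bound is attained by the star {A : i ∈ A} for any fixed i ∈ [n]. Here C(482−1, 10−1) = C(481, 9) = 3522452251027295300.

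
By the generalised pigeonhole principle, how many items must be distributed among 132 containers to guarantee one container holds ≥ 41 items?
n = (41 − 1)·132 + 1 = 5281

By the generalised pigeonhole principle, to guarantee some box contains ≥ r objects we need more than (r − 1) · k objects total. Threshold: n = (r − 1) · k + 1. With r = 41 and k = 132: n = 40 · 132 + 1 = 5280 + 1 = 5281. For n = 5280 = 40 · 132, we can put exactly 40 objects in every box, avoiding 41 in any single one — so 5281 is tight.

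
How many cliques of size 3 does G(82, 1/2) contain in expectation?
E[# K_3] = C(82, 3) · (1/2)^C(3, 2) = 88560 / 2^3 = 11070

For each 3-subset S of vertices (there are C(82, 3) = 88560 such S), let X_S = 1 if S induces a K_3 (all C(3, 2) = 3 edges present). Then P(X_S = 1) = (1/2)^3 = 1/8. By linearity of expectation, E[# K_3] = C(82, 3) · (1/2)^3 = 88560 / 8 = 11070.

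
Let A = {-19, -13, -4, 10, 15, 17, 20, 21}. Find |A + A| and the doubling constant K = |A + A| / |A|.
K = |A + A| / |A| = 34/8 = 17/4

Enumerate A + A = {a + b : a, b ∈ A}. With |A| = 8, there are |A|^2 = 64 ordered sum pairs; collecting distinct values, A + A = {-38, -32, -26, -23, -17, -9, -8, -4, -3, -2, 1, 2, 4, 6, 7, 8, 11, 13, 16, 17, 20, 25, 27, 30, 31, 32, 34, 35, 36, 37, 38, 40, 41, 42}, so |A + A| = 34. Thus K = 34/8 = 17/4. For comparison, the minimum possible |A + A| over all 8-element sets is 2·8 − 1 = 15 (so min K = 15/8), attained only by arithmetic progressions.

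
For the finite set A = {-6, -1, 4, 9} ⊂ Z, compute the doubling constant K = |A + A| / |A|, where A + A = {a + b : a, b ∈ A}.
K = |A + A| / |A| = 7/4

Enumerate A + A = {a + b : a, b ∈ A}. With |A| = 4, there are |A|^2 = 16 ordered sum pairs; collecting distinct values, A + A = {-12, -7, -2, 3, 8, 13, 18}, so |A + A| = 7. Thus K = 7/4. Here |A + A| = 2|A| − 1 = 7, the minimum possible — so K = 7/4 is minimal, which holds iff A is an arithmetic progression.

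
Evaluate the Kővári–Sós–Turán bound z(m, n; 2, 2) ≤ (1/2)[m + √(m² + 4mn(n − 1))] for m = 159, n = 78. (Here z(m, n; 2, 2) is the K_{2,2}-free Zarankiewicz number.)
z(159, 78; 2, 2) ≤ (1/2)[159 + √(159² + 4·159·78·77)] = (1/2)[159 + √3845097] = 1059.9459

Kővári–Sós–Turán: let r_1, ..., r_159 be the row sums and z = Σ r_i the total number of 1s. Each pair of columns can share at most one row with both entries 1 (else a 2×2 all-ones block appears), so Σ_i C(r_i, 2) ≤ C(78, 2) = 3003. By convexity Σ_i C(r_i, 2) ≥ 159·C(z/159, 2) = z(z − 159)/(2·159), giving z² − 159z − 159·78·77 ≤ 0 and hence z ≤ (1/2)[159 + √(25281 + 4·954954)] = (1/2)[159 + √3845097] ≈ (1/2)(159 + 1960.8919) = 1059.9459.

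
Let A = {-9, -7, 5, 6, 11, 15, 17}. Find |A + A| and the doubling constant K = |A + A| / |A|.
K = |A + A| / |A| = 25/7

Enumerate A + A = {a + b : a, b ∈ A}. With |A| = 7, there are |A|^2 = 49 ordered sum pairs; collecting distinct values, A + A = {-18, -16, -14, -4, -3, -2, -1, 2, 4, 6, 8, 10, 11, 12, 16, 17, 20, 21, 22, 23, 26, 28, 30, 32, 34}, so |A + A| = 25. Thus K = 25/7. For comparison, the minimum possible |A + A| over all 7-element sets is 2·7 − 1 = 13 (so min K = 13/7), attained only by arithmetic progressions.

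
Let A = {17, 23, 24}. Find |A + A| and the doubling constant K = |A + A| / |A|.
K = |A + A| / |A| = 6/3 = 2

Enumerate A + A = {a + b : a, b ∈ A}. With |A| = 3, there are |A|^2 = 9 ordered sum pairs; collecting distinct values, A + A = {34, 40, 41, 46, 47, 48}, so |A + A| = 6. Thus K = 6/3 = 2. For comparison, the minimum possible |A + A| over all 3-element sets is 2·3 − 1 = 5 (so min K = 5/3), attained only by arithmetic progressions.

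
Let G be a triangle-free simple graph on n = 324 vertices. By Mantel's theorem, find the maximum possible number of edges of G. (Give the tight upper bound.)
ex(324, K_3) = ⌊324^2/4⌋ = 26244

Mantel (1907): a triangle-free graph on n vertices has at most ⌊n^2/4⌋ edges, with equality for the complete bipartite graph K_{⌊n/2⌋, ⌈n/2⌉}. For n = 324: ⌊324^2/4⌋ = ⌊104976/4⌋ = 26244. The extremal graph is K_{162, 162}, which has 162·162 = 26244 edges.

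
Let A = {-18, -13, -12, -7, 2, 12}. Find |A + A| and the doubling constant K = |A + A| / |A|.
K = |A + A| / |A| = 20/6 = 10/3

Enumerate A + A = {a + b : a, b ∈ A}. With |A| = 6, there are |A|^2 = 36 ordered sum pairs; collecting distinct values, A + A = {-36, -31, -30, -26, -25, -24, -20, -19, -16, -14, -11, -10, -6, -5, -1, 0, 4, 5, 14, 24}, so |A + A| = 20. Thus K = 20/6 = 10/3. For comparison, the minimum possible |A + A| over all 6-element sets is 2·6 − 1 = 11 (so min K = 11/6), attained only by arithmetic progressions.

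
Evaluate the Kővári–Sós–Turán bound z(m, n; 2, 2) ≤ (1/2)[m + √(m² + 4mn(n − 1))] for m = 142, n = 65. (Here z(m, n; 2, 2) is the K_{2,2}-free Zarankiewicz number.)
z(142, 65; 2, 2) ≤ (1/2)[142 + √(142² + 4·142·65·64)] = (1/2)[142 + √2383044] = 842.8556

Kővári–Sós–Turán: let r_1, ..., r_142 be the row sums and z = Σ r_i the total number of 1s. Each pair of columns can share at most one row with both entries 1 (else a 2×2 all-ones block appears), so Σ_i C(r_i, 2) ≤ C(65, 2) = 2080. By convexity Σ_i C(r_i, 2) ≥ 142·C(z/142, 2) = z(z − 142)/(2·142), giving z² − 142z − 142·65·64 ≤ 0 and hence z ≤ (1/2)[142 + √(20164 + 4·590720)] = (1/2)[142 + √2383044] ≈ (1/2)(142 + 1543.7111) = 842.8556.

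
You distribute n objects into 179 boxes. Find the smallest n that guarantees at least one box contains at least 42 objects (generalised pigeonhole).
n = (42 − 1)·179 + 1 = 7340

By the generalised pigeonhole principle, to guarantee some box contains ≥ r objects we need more than (r − 1) · k objects total. Threshold: n = (r − 1) · k + 1. With r = 42 and k = 179: n = 41 · 179 + 1 = 7339 + 1 = 7340. For n = 7339 = 41 · 179, we can put exactly 41 objects in every box, avoiding 42 in any single one — so 7340 is tight.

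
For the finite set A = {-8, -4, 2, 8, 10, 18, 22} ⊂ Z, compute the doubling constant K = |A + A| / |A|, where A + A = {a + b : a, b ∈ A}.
K = |A + A| / |A| = 23/7

Enumerate A + A = {a + b : a, b ∈ A}. With |A| = 7, there are |A|^2 = 49 ordered sum pairs; collecting distinct values, A + A = {-16, -12, -8, -6, -2, 0, 2, 4, 6, 10, 12, 14, 16, 18, 20, 24, 26, 28, 30, 32, 36, 40, 44}, so |A + A| = 23. Thus K = 23/7. For comparison, the minimum possible |A + A| over all 7-element sets is 2·7 − 1 = 13 (so min K = 13/7), attained only by arithmetic progressions.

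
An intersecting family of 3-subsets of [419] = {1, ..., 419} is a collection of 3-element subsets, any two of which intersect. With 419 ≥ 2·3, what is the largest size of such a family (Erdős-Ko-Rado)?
max |F| = C(418, 2) = 87153

The Erdős-Ko-Rado theorem states: for n ≥ 2k, an intersecting family of k-subsets of an n-element set has size at most C(n − 1, k − 1), with equality for 'star' families {A ⊆ [n] : |A| = k, i ∈ A} (fix an element i). For n = 419, k = 3: C(418, 2) = 87153.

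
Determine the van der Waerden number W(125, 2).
W(125, 2) = 125 + 1 = 126

A 2-term AP is any pair of integers, so a monochromatic 2-AP exists iff some colour is used at least twice. With 125 colours, the colouring i ↦ i on {1, ..., 125} uses each colour once, avoiding any monochromatic pair, so W(125, 2) > 125. For {1, ..., 126}, pigeonhole forces two integers of the same colour, which form a monochromatic 2-AP. Hence W(125, 2) = 126.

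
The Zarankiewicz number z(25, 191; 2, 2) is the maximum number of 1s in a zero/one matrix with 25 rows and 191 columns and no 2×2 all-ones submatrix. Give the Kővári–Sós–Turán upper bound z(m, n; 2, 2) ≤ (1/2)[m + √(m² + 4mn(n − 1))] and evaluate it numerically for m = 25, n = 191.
z(25, 191; 2, 2) ≤ (1/2)[25 + √(25² + 4·25·191·190)] = (1/2)[25 + √3629625] = 965.0787

Kővári–Sós–Turán: let r_1, ..., r_25 be the row sums and z = Σ r_i the total number of 1s. Each pair of columns can share at most one row with both entries 1 (else a 2×2 all-ones block appears), so Σ_i C(r_i, 2) ≤ C(191, 2) = 18145. By convexity Σ_i C(r_i, 2) ≥ 25·C(z/25, 2) = z(z − 25)/(2·25), giving z² − 25z − 25·191·190 ≤ 0 and hence z ≤ (1/2)[25 + √(625 + 4·907250)] = (1/2)[25 + √3629625] ≈ (1/2)(25 + 1905.1575) = 965.0787.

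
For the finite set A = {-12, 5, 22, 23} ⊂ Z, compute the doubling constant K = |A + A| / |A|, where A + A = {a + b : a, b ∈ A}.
K = |A + A| / |A| = 9/4

Enumerate A + A = {a + b : a, b ∈ A}. With |A| = 4, there are |A|^2 = 16 ordered sum pairs; collecting distinct values, A + A = {-24, -7, 10, 11, 27, 28, 44, 45, 46}, so |A + A| = 9. Thus K = 9/4. For comparison, the minimum possible |A + A| over all 4-element sets is 2·4 − 1 = 7 (so min K = 7/4), attained only by arithmetic progressions.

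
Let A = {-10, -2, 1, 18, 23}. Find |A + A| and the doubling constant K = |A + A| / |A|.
K = |A + A| / |A| = 15/5 = 3

Enumerate A + A = {a + b : a, b ∈ A}. With |A| = 5, there are |A|^2 = 25 ordered sum pairs; collecting distinct values, A + A = {-20, -12, -9, -4, -1, 2, 8, 13, 16, 19, 21, 24, 36, 41, 46}, so |A + A| = 15. Thus K = 15/5 = 3. For comparison, the minimum possible |A + A| over all 5-element sets is 2·5 − 1 = 9 (so min K = 9/5), attained only by arithmetic progressions.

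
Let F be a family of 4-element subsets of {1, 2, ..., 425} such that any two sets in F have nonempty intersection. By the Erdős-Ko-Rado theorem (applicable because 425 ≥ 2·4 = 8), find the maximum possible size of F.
max |F| = C(424, 3) = 12614424

The Erdős-Ko-Rado theorem states: for n ≥ 2k, an intersecting family of k-subsets of an n-element set has size at most C(n − 1, k − 1), with equality for 'star' families {A ⊆ [n] : |A| = k, i ∈ A} (fix an element i). For n = 425, k = 4: C(424, 3) = 12614424.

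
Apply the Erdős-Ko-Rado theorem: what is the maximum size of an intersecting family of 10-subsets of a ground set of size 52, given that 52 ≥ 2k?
max |F| = C(51, 9) = 3042312350

The Erdős-Ko-Rado theorem states: for n ≥ 2k, an intersecting family of k-subsets of an n-element set has size at most C(n − 1, k − 1), with equality for 'star' families {A ⊆ [n] : |A| = k, i ∈ A} (fix an element i). For n = 52, k = 10: C(51, 9) = 3042312350.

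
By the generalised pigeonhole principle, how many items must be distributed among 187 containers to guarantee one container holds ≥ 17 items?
n = (17 − 1)·187 + 1 = 2993

By the generalised pigeonhole principle, to guarantee some box contains ≥ r objects we need more than (r − 1) · k objects total. Threshold: n = (r − 1) · k + 1. With r = 17 and k = 187: n = 16 · 187 + 1 = 2992 + 1 = 2993. For n = 2992 = 16 · 187, we can put exactly 16 objects in every box, avoiding 17 in any single one — so 2993 is tight.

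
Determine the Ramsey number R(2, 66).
R(2, 66) = 66

R(2, k) = k for all k ≥ 2: in a 2-colouring of K_k, either some edge is red (a red K_2) or all edges are blue (a blue K_k). And K_{65} coloured all-blue has no blue K_66, so R(2, 66) > 65. Hence R(2, 66) = 66.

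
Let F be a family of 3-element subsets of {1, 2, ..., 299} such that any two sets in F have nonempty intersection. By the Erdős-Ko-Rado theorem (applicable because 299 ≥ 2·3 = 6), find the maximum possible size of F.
max |F| = C(298, 2) = 44253

The Erdős-Ko-Rado theorem states: for n ≥ 2k, an intersecting family of k-subsets of an n-element set has size at most C(n − 1, k − 1), with equality for 'star' families {A ⊆ [n] : |A| = k, i ∈ A} (fix an element i). For n = 299, k = 3: C(298, 2) = 44253.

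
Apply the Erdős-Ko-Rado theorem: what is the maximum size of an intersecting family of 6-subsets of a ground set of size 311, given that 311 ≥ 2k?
max |F| = C(310, 5) = 23096674062

Erdős-Ko-Rado (1961): when n ≥ 2k, max |F| = C(n−1, k−1). The bound is attained by the star {A : i ∈ A} for any fixed i ∈ [n]. Here C(311−1, 6−1) = C(310, 5) = 23096674062.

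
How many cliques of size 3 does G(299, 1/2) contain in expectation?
E[# K_3] = C(299, 3) · (1/2)^C(3, 2) = 4410549 / 2^3 = 551318.625

For each 3-subset S of vertices (there are C(299, 3) = 4410549 such S), let X_S = 1 if S induces a K_3 (all C(3, 2) = 3 edges present). Then P(X_S = 1) = (1/2)^3 = 1/8. By linearity of expectation, E[# K_3] = C(299, 3) · (1/2)^3 = 4410549 / 8 = 551318.625.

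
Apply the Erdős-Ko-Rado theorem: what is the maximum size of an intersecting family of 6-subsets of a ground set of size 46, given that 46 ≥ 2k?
max |F| = C(45, 5) = 1221759

Erdős-Ko-Rado (1961): when n ≥ 2k, max |F| = C(n−1, k−1). The bound is attained by the star {A : i ∈ A} for any fixed i ∈ [n]. Here C(46−1, 6−1) = C(45, 5) = 1221759.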